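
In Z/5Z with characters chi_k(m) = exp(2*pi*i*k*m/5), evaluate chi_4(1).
chi_4(1) = zeta_5^4 = exp(-2*I*pi/5)

Justification: chi_4(1) = zeta_5^(4*1) = zeta_5^4. Since zeta_5^5 = 1, this equals zeta_5^4 = exp(2*pi*i*4/5) = exp(-2*I*pi/5).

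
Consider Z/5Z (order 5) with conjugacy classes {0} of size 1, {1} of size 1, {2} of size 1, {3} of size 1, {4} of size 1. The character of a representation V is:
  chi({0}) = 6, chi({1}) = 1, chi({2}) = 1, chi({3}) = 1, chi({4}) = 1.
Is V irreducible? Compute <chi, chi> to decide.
Not irreducible (reducible): <chi, chi> = 8 > 1.

Why: <chi, chi> = (1/|G|) sum_C |C| * |chi(C)|^2 = (1/5)[1*|6|^2 + 1*|1|^2 + 1*|1|^2 + 1*|1|^2 + 1*|1|^2]
  = (1/5)[(36) + (1) + (1) + (1) + (1)] = 40/5 = 8.
(Exp terms are combined using exp(i*s)*conj(exp(i*t)) = exp(i*(s-t)), and sums of them are collapsed using the identity that for every m > 1 the m distinct m-th roots of unity sum to 0, e.g. 1 + exp(2*I*pi/3) + exp(-2*I*pi/3) = 0.)
A character is irreducible iff <chi, chi> = 1, so this representation is reducible.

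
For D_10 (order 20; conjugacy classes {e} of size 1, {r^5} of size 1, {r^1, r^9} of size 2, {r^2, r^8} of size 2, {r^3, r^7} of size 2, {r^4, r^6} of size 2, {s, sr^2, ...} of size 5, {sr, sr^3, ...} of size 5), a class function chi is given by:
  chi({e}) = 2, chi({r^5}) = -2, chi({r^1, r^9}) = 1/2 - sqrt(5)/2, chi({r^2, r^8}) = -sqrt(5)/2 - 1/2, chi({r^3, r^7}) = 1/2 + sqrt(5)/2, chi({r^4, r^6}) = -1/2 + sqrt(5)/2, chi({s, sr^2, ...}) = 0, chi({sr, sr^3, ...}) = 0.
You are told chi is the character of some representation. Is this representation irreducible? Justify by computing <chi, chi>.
Irreducible: <chi, chi> = 1.

Solution. <chi, chi> = (1/|G|) sum_C |C| * |chi(C)|^2 = (1/20)[1*|2|^2 + 1*|-2|^2 + 2*|1/2 - sqrt(5)/2|^2 + 2*|-sqrt(5)/2 - 1/2|^2 + 2*|1/2 + sqrt(5)/2|^2 + 2*|-1/2 + sqrt(5)/2|^2 + 5*|0|^2 + 5*|0|^2]
  = (1/20)[(4) + (4) + (3 - sqrt(5)) + (sqrt(5) + 3) + (sqrt(5) + 3) + (3 - sqrt(5)) + (0) + (0)] = 20/20 = 1.
A character is irreducible iff <chi, chi> = 1, so this representation is irreducible.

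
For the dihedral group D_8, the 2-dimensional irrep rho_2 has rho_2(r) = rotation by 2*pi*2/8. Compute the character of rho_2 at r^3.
chi_{rho_2}(r^3) = 2*cos(2*pi*2*3/8) = 0

Solution. rho_2(r^3) is rotation by angle 2*pi*2*3/8, whose trace is 2*cos(2*pi*2*3/8) = 0.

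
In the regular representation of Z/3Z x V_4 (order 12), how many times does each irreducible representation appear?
Each irreducible V_i of dimension d_i appears with multiplicity d_i, i.e. rho_reg = (direct sum over all irreducibles V_i) d_i V_i. The irreducible dimensions for Z/3Z x V_4 are 1, 1, 1, 1, 1, 1, 1, 1, 1, 1, 1, 1: 12 irreducibles of dimension 1, each with multiplicity 1. Total dimension 12*1*1 = 12 = |G|.

Proof sketch: General theorem: in the regular representation of a finite group G, each irreducible appears with multiplicity equal to its dimension. Check: dim(rho_reg) = sum d_i^2 = 1 + 1 + 1 + 1 + 1 + 1 + 1 + 1 + 1 + 1 + 1 + 1 = 12 = |G|.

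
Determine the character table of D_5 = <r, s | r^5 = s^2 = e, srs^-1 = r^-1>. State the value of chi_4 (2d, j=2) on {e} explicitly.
Conjugacy classes: {e} of size 1, {r^1, r^4} of size 2, {r^2, r^3} of size 2, {s, sr, ..., sr^4} of size 5.
Character table:
  irrep \ class              {e} (size 1)  {r^1, r^4} (size 2)  {r^2, r^3} (size 2)  {s, sr, ..., sr^4} (size 5)
  chi_1 (triv)               1             1                    1                    1                          
  chi_2 (sign: r->1, s->-1)  1             1                    1                    -1                         
  chi_3 (2d, j=1)            2             -1/2 + sqrt(5)/2     -sqrt(5)/2 - 1/2     0                          
  chi_4 (2d, j=2)            2             -sqrt(5)/2 - 1/2     -1/2 + sqrt(5)/2     0                          

Spot check: chi_4 (2d, j=2) on {e} = 2.

Why: D_5 has order 2*5 = 10 with 4 conjugacy classes, hence 4 irreducibles. Sum of squared dims 1 + 1 + 4 + 4 = 10 = |G|. Linear characters come from the abelianisation; the 2-dimensional irreps have character r^k -> 2*cos(2*pi*j*k/5), reflections -> 0.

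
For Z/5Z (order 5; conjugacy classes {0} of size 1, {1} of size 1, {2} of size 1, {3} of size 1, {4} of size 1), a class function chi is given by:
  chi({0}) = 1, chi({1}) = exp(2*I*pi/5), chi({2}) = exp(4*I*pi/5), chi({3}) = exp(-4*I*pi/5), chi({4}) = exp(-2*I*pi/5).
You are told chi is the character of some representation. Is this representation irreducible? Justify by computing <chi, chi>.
Irreducible: <chi, chi> = 1.

Derivation: <chi, chi> = (1/|G|) sum_C |C| * |chi(C)|^2 = (1/5)[1*|1|^2 + 1*|exp(2*I*pi/5)|^2 + 1*|exp(4*I*pi/5)|^2 + 1*|exp(-4*I*pi/5)|^2 + 1*|exp(-2*I*pi/5)|^2]
  = (1/5)[(1) + (1) + (1) + (1) + (1)] = 5/5 = 1.
(Exp terms are combined using exp(i*s)*conj(exp(i*t)) = exp(i*(s-t)), and sums of them are collapsed using the identity that for every m > 1 the m distinct m-th roots of unity sum to 0, e.g. 1 + exp(2*I*pi/3) + exp(-2*I*pi/3) = 0.)
A character is irreducible iff <chi, chi> = 1, so this representation is irreducible.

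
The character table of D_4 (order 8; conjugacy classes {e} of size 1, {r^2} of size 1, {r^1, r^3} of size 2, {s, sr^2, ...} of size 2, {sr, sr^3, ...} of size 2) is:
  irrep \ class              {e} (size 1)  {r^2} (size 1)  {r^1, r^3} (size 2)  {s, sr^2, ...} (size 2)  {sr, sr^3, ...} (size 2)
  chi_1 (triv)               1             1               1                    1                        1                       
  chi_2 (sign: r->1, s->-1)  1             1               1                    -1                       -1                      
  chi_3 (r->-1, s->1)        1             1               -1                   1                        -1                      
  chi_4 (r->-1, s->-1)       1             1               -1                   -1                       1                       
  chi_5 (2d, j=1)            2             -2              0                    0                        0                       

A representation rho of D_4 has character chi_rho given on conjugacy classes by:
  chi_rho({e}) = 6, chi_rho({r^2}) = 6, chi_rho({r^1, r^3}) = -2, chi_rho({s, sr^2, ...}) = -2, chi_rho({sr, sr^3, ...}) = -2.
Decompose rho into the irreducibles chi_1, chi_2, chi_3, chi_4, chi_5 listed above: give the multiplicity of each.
Multiplicities: chi_1: 0, chi_2: 2, chi_3: 2, chi_4: 2, chi_5: 0.

Explanation: Use <chi_rho, chi> = (1/|G|) sum_C |C| * chi_rho(C) * conj(chi(C)) with |G| = 8 for each irreducible chi in the table:
  <chi_rho, chi_1> = (1/8)[1*(6)*conj(1) + 1*(6)*conj(1) + 2*(-2)*conj(1) + 2*(-2)*conj(1) + 2*(-2)*conj(1)]
      = (1/8)[(6) + (6) + (-4) + (-4) + (-4)] = 0/8 = 0
  <chi_rho, chi_2> = (1/8)[1*(6)*conj(1) + 1*(6)*conj(1) + 2*(-2)*conj(1) + 2*(-2)*conj(-1) + 2*(-2)*conj(-1)]
      = (1/8)[(6) + (6) + (-4) + (4) + (4)] = 16/8 = 2
  <chi_rho, chi_3> = (1/8)[1*(6)*conj(1) + 1*(6)*conj(1) + 2*(-2)*conj(-1) + 2*(-2)*conj(1) + 2*(-2)*conj(-1)]
      = (1/8)[(6) + (6) + (4) + (-4) + (4)] = 16/8 = 2
  <chi_rho, chi_4> = (1/8)[1*(6)*conj(1) + 1*(6)*conj(1) + 2*(-2)*conj(-1) + 2*(-2)*conj(-1) + 2*(-2)*conj(1)]
      = (1/8)[(6) + (6) + (4) + (4) + (-4)] = 16/8 = 2
  <chi_rho, chi_5> = (1/8)[1*(6)*conj(2) + 1*(6)*conj(-2) + 2*(-2)*conj(0) + 2*(-2)*conj(0) + 2*(-2)*conj(0)]
      = (1/8)[(12) + (-12) + (0) + (0) + (0)] = 0/8 = 0
Dimension check: dim(rho) = sum (mult * dim) = 0*1 + 2*1 + 2*1 + 2*1 + 0*2 = 6 = chi_rho(e) = 6.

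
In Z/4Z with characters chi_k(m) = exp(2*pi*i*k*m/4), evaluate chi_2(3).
chi_2(3) = zeta_4^6 = -1

chi_2(3) = zeta_4^(2*3) = zeta_4^6. Since zeta_4^4 = 1, this equals zeta_4^2 = exp(2*pi*i*2/4) = -1.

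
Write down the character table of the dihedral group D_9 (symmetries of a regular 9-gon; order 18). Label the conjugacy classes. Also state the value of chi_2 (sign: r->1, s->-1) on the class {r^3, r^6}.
Conjugacy classes: {e} of size 1, {r^1, r^8} of size 2, {r^2, r^7} of size 2, {r^3, r^6} of size 2, {r^4, r^5} of size 2, {s, sr, ..., sr^8} of size 9.
Character table:
  irrep \ class              {e} (size 1)  {r^1, r^8} (size 2)  {r^2, r^7} (size 2)  {r^3, r^6} (size 2)  {r^4, r^5} (size 2)  {s, sr, ..., sr^8} (size 9)
  chi_1 (triv)               1             1                    1                    1                    1                    1                          
  chi_2 (sign: r->1, s->-1)  1             1                    1                    1                    1                    -1                         
  chi_3 (2d, j=1)            2             2*cos(2*pi/9)        2*cos(4*pi/9)        -1                   -2*cos(pi/9)         0                          
  chi_4 (2d, j=2)            2             2*cos(4*pi/9)        -2*cos(pi/9)         -1                   2*cos(2*pi/9)        0                          
  chi_5 (2d, j=3)            2             -1                   -1                   2                    -1                   0                          
  chi_6 (2d, j=4)            2             -2*cos(pi/9)         2*cos(2*pi/9)        -1                   2*cos(4*pi/9)        0                          

Spot check: chi_2 (sign: r->1, s->-1) on {r^3, r^6} = 1.

Working: D_9 has order 2*9 = 18 with 6 conjugacy classes, hence 6 irreducibles. Sum of squared dims 1 + 1 + 4 + 4 + 4 + 4 = 18 = |G|. Linear characters come from the abelianisation; the 2-dimensional irreps have character r^k -> 2*cos(2*pi*j*k/9), reflections -> 0.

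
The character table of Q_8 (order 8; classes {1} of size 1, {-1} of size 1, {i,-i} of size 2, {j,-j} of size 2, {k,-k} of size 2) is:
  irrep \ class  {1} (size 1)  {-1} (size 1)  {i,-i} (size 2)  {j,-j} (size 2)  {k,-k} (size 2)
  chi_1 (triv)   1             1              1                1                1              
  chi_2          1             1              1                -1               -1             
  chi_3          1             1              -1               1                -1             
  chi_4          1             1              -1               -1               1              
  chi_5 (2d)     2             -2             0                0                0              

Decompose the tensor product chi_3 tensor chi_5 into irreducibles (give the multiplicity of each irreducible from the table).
chi_3 tensor chi_5 = chi_5 (all other irreducibles have multiplicity 0).

Explanation: The character of a tensor product is the pointwise product (chi_3 * chi_5)(C) = chi_3(C) * chi_5(C):
  {1}: (1)*(2), {-1}: (1)*(-2), {i,-i}: (-1)*(0), {j,-j}: (1)*(0), {k,-k}: (-1)*(0)
so (chi_3 * chi_5) takes values
  {1} -> 2, {-1} -> -2, {i,-i} -> 0, {j,-j} -> 0, {k,-k} -> 0.
Now take the inner product of this character with each irreducible chi from the table, <chi_3*chi_5, chi> = (1/8) sum_C |C| (chi_3*chi_5)(C) conj(chi(C)):
  <chi_3*chi_5, chi_1> = (1/8)[1*(2)*conj(1) + 1*(-2)*conj(1) + 2*(0)*conj(1) + 2*(0)*conj(1) + 2*(0)*conj(1)]
      = (1/8)[(2) + (-2) + (0) + (0) + (0)] = 0/8 = 0
  <chi_3*chi_5, chi_2> = (1/8)[1*(2)*conj(1) + 1*(-2)*conj(1) + 2*(0)*conj(1) + 2*(0)*conj(-1) + 2*(0)*conj(-1)]
      = (1/8)[(2) + (-2) + (0) + (0) + (0)] = 0/8 = 0
  <chi_3*chi_5, chi_3> = (1/8)[1*(2)*conj(1) + 1*(-2)*conj(1) + 2*(0)*conj(-1) + 2*(0)*conj(1) + 2*(0)*conj(-1)]
      = (1/8)[(2) + (-2) + (0) + (0) + (0)] = 0/8 = 0
  <chi_3*chi_5, chi_4> = (1/8)[1*(2)*conj(1) + 1*(-2)*conj(1) + 2*(0)*conj(-1) + 2*(0)*conj(-1) + 2*(0)*conj(1)]
      = (1/8)[(2) + (-2) + (0) + (0) + (0)] = 0/8 = 0
  <chi_3*chi_5, chi_5> = (1/8)[1*(2)*conj(2) + 1*(-2)*conj(-2) + 2*(0)*conj(0) + 2*(0)*conj(0) + 2*(0)*conj(0)]
      = (1/8)[(4) + (4) + (0) + (0) + (0)] = 8/8 = 1
Hence the multiplicities are chi_5: 1. Dimension check: dim(chi_3)*dim(chi_5) = 1*2 = 2 and sum (mult * dim) = 1*2 = 2.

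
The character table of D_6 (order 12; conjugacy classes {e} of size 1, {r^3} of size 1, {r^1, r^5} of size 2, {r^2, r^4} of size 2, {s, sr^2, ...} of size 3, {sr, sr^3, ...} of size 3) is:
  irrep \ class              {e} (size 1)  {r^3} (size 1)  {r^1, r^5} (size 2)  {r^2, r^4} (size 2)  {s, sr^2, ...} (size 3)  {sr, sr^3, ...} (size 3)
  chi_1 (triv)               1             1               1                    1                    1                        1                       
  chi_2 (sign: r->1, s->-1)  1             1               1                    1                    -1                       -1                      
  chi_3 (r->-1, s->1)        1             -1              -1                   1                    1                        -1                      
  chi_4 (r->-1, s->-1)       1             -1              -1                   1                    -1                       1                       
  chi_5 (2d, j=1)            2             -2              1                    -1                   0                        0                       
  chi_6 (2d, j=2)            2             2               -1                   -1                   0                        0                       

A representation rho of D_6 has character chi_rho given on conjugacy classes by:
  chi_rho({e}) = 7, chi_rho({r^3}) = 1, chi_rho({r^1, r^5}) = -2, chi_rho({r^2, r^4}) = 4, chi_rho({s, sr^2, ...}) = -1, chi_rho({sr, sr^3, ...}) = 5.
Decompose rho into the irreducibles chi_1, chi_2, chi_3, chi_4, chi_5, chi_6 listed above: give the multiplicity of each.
Multiplicities: chi_1: 2, chi_2: 0, chi_3: 0, chi_4: 3, chi_5: 0, chi_6: 1.

Working: Use <chi_rho, chi> = (1/|G|) sum_C |C| * chi_rho(C) * conj(chi(C)) with |G| = 12 for each irreducible chi in the table:
  <chi_rho, chi_1> = (1/12)[1*(7)*conj(1) + 1*(1)*conj(1) + 2*(-2)*conj(1) + 2*(4)*conj(1) + 3*(-1)*conj(1) + 3*(5)*conj(1)]
      = (1/12)[(7) + (1) + (-4) + (8) + (-3) + (15)] = 24/12 = 2
  <chi_rho, chi_2> = (1/12)[1*(7)*conj(1) + 1*(1)*conj(1) + 2*(-2)*conj(1) + 2*(4)*conj(1) + 3*(-1)*conj(-1) + 3*(5)*conj(-1)]
      = (1/12)[(7) + (1) + (-4) + (8) + (3) + (-15)] = 0/12 = 0
  <chi_rho, chi_3> = (1/12)[1*(7)*conj(1) + 1*(1)*conj(-1) + 2*(-2)*conj(-1) + 2*(4)*conj(1) + 3*(-1)*conj(1) + 3*(5)*conj(-1)]
      = (1/12)[(7) + (-1) + (4) + (8) + (-3) + (-15)] = 0/12 = 0
  <chi_rho, chi_4> = (1/12)[1*(7)*conj(1) + 1*(1)*conj(-1) + 2*(-2)*conj(-1) + 2*(4)*conj(1) + 3*(-1)*conj(-1) + 3*(5)*conj(1)]
      = (1/12)[(7) + (-1) + (4) + (8) + (3) + (15)] = 36/12 = 3
  <chi_rho, chi_5> = (1/12)[1*(7)*conj(2) + 1*(1)*conj(-2) + 2*(-2)*conj(1) + 2*(4)*conj(-1) + 3*(-1)*conj(0) + 3*(5)*conj(0)]
      = (1/12)[(14) + (-2) + (-4) + (-8) + (0) + (0)] = 0/12 = 0
  <chi_rho, chi_6> = (1/12)[1*(7)*conj(2) + 1*(1)*conj(2) + 2*(-2)*conj(-1) + 2*(4)*conj(-1) + 3*(-1)*conj(0) + 3*(5)*conj(0)]
      = (1/12)[(14) + (2) + (4) + (-8) + (0) + (0)] = 12/12 = 1
Dimension check: dim(rho) = sum (mult * dim) = 2*1 + 0*1 + 0*1 + 3*1 + 0*2 + 1*2 = 7 = chi_rho(e) = 7.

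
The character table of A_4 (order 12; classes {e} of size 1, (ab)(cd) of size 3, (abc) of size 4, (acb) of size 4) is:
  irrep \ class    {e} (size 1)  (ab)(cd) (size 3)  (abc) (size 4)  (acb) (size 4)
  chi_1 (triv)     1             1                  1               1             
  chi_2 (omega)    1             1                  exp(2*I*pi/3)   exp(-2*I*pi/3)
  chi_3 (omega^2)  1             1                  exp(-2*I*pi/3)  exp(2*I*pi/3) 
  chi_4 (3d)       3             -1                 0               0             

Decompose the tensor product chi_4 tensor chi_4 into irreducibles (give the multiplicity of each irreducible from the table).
chi_4 tensor chi_4 = chi_1 + chi_2 + chi_3 + 2*chi_4 (all other irreducibles have multiplicity 0).

Justification: The character of a tensor product is the pointwise product (chi_4 * chi_4)(C) = chi_4(C) * chi_4(C):
  {e}: (3)*(3), (ab)(cd): (-1)*(-1), (abc): (0)*(0), (acb): (0)*(0)
so (chi_4 * chi_4) takes values
  {e} -> 9, (ab)(cd) -> 1, (abc) -> 0, (acb) -> 0.
Now take the inner product of this character with each irreducible chi from the table, <chi_4*chi_4, chi> = (1/12) sum_C |C| (chi_4*chi_4)(C) conj(chi(C)):
  <chi_4*chi_4, chi_1> = (1/12)[1*(9)*conj(1) + 3*(1)*conj(1) + 4*(0)*conj(1) + 4*(0)*conj(1)]
      = (1/12)[(9) + (3) + (0) + (0)] = 12/12 = 1
  <chi_4*chi_4, chi_2> = (1/12)[1*(9)*conj(1) + 3*(1)*conj(1) + 4*(0)*conj(exp(2*I*pi/3)) + 4*(0)*conj(exp(-2*I*pi/3))]
      = (1/12)[(9) + (3) + (0) + (0)] = 12/12 = 1
  <chi_4*chi_4, chi_3> = (1/12)[1*(9)*conj(1) + 3*(1)*conj(1) + 4*(0)*conj(exp(-2*I*pi/3)) + 4*(0)*conj(exp(2*I*pi/3))]
      = (1/12)[(9) + (3) + (0) + (0)] = 12/12 = 1
  <chi_4*chi_4, chi_4> = (1/12)[1*(9)*conj(3) + 3*(1)*conj(-1) + 4*(0)*conj(0) + 4*(0)*conj(0)]
      = (1/12)[(27) + (-3) + (0) + (0)] = 24/12 = 2
(Exp terms are combined using exp(i*s)*conj(exp(i*t)) = exp(i*(s-t)), and sums of them are collapsed using the identity that for every m > 1 the m distinct m-th roots of unity sum to 0, e.g. 1 + exp(2*I*pi/3) + exp(-2*I*pi/3) = 0.)
Hence the multiplicities are chi_1: 1, chi_2: 1, chi_3: 1, chi_4: 2. Dimension check: dim(chi_4)*dim(chi_4) = 3*3 = 9 and sum (mult * dim) = 1*1 + 1*1 + 1*1 + 2*3 = 9.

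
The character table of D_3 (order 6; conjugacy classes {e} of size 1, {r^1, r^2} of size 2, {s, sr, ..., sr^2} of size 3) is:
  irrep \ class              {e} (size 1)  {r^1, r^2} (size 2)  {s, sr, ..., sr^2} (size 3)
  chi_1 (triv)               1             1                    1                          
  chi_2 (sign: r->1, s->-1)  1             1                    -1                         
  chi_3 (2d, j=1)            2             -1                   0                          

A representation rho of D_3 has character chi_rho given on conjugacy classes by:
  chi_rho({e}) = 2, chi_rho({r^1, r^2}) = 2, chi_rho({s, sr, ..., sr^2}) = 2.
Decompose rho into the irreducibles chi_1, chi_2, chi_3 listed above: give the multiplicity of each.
Multiplicities: chi_1: 2, chi_2: 0, chi_3: 0.

Proof sketch: Use <chi_rho, chi> = (1/|G|) sum_C |C| * chi_rho(C) * conj(chi(C)) with |G| = 6 for each irreducible chi in the table:
  <chi_rho, chi_1> = (1/6)[1*(2)*conj(1) + 2*(2)*conj(1) + 3*(2)*conj(1)]
      = (1/6)[(2) + (4) + (6)] = 12/6 = 2
  <chi_rho, chi_2> = (1/6)[1*(2)*conj(1) + 2*(2)*conj(1) + 3*(2)*conj(-1)]
      = (1/6)[(2) + (4) + (-6)] = 0/6 = 0
  <chi_rho, chi_3> = (1/6)[1*(2)*conj(2) + 2*(2)*conj(-1) + 3*(2)*conj(0)]
      = (1/6)[(4) + (-4) + (0)] = 0/6 = 0
Dimension check: dim(rho) = sum (mult * dim) = 2*1 + 0*1 + 0*2 = 2 = chi_rho(e) = 2.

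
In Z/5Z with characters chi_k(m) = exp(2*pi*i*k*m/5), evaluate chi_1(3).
chi_1(3) = zeta_5^3 = exp(-4*I*pi/5)

Reasoning: chi_1(3) = zeta_5^(1*3) = zeta_5^3. Since zeta_5^5 = 1, this equals zeta_5^3 = exp(2*pi*i*3/5) = exp(-4*I*pi/5).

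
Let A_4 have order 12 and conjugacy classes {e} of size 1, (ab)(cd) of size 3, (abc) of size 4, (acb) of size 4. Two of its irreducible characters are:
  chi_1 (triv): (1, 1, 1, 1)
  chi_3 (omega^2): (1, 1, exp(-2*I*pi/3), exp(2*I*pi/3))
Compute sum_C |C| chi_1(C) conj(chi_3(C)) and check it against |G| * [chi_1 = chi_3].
Sum = 0; so <chi_1, chi_3> = 0 (distinct irreducibles are orthogonal).

Explanation: Compute term by term over conjugacy classes (|C| * chi_1(C) * conj(chi_3(C))):
  1*(1)*conj(1) + 3*(1)*conj(1) + 4*(1)*conj(exp(-2*I*pi/3)) + 4*(1)*conj(exp(2*I*pi/3))
  = (1) + (3) + (4*exp(2*I*pi/3)) + (4*exp(-2*I*pi/3))
  = 0.
(Exp terms are combined using exp(i*s)*conj(exp(i*t)) = exp(i*(s-t)), and sums of them are collapsed using the identity that for every m > 1 the m distinct m-th roots of unity sum to 0, e.g. 1 + exp(2*I*pi/3) + exp(-2*I*pi/3) = 0.)
Dividing by |G| = 12 gives 0/12 = 0, matching the row-orthogonality relation <chi_1, chi_3> = [chi_1 = chi_3].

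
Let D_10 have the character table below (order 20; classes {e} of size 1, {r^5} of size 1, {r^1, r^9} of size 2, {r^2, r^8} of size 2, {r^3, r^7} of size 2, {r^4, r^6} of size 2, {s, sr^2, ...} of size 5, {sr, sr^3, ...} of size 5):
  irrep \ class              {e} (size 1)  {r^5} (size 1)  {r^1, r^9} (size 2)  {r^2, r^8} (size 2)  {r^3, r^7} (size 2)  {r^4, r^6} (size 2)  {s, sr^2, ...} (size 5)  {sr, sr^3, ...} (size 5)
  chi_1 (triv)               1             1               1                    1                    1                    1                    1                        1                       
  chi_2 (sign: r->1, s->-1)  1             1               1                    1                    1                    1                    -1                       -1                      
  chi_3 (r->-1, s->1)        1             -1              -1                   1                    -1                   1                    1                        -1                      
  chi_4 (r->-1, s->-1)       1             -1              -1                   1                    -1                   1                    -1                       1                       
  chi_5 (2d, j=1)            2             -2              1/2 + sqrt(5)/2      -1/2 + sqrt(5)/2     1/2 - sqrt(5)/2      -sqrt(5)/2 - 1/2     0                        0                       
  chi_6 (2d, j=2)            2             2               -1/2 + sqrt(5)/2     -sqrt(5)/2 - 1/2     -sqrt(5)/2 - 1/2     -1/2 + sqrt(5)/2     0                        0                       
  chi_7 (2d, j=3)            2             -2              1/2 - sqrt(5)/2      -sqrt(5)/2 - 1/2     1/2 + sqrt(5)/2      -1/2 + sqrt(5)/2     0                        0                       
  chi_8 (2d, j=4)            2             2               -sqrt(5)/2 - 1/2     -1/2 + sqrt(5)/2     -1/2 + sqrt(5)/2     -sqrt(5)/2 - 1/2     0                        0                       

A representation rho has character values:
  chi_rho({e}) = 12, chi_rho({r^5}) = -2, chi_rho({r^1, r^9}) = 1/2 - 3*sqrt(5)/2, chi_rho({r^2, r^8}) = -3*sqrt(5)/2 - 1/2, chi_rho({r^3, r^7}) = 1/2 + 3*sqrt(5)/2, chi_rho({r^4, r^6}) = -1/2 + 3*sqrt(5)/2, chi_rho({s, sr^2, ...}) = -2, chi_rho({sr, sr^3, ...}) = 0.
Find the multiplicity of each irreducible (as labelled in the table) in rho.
Multiplicities: chi_1: 0, chi_2: 1, chi_3: 0, chi_4: 1, chi_5: 0, chi_6: 1, chi_7: 3, chi_8: 1.

Explanation: Use <chi_rho, chi> = (1/|G|) sum_C |C| * chi_rho(C) * conj(chi(C)) with |G| = 20 for each irreducible chi in the table:
  <chi_rho, chi_1> = (1/20)[1*(12)*conj(1) + 1*(-2)*conj(1) + 2*(1/2 - 3*sqrt(5)/2)*conj(1) + 2*(-3*sqrt(5)/2 - 1/2)*conj(1) + 2*(1/2 + 3*sqrt(5)/2)*conj(1) + 2*(-1/2 + 3*sqrt(5)/2)*conj(1) + 5*(-2)*conj(1) + 5*(0)*conj(1)]
      = (1/20)[(12) + (-2) + (1 - 3*sqrt(5)) + (-3*sqrt(5) - 1) + (1 + 3*sqrt(5)) + (-1 + 3*sqrt(5)) + (-10) + (0)] = 0/20 = 0
  <chi_rho, chi_2> = (1/20)[1*(12)*conj(1) + 1*(-2)*conj(1) + 2*(1/2 - 3*sqrt(5)/2)*conj(1) + 2*(-3*sqrt(5)/2 - 1/2)*conj(1) + 2*(1/2 + 3*sqrt(5)/2)*conj(1) + 2*(-1/2 + 3*sqrt(5)/2)*conj(1) + 5*(-2)*conj(-1) + 5*(0)*conj(-1)]
      = (1/20)[(12) + (-2) + (1 - 3*sqrt(5)) + (-3*sqrt(5) - 1) + (1 + 3*sqrt(5)) + (-1 + 3*sqrt(5)) + (10) + (0)] = 20/20 = 1
  <chi_rho, chi_3> = (1/20)[1*(12)*conj(1) + 1*(-2)*conj(-1) + 2*(1/2 - 3*sqrt(5)/2)*conj(-1) + 2*(-3*sqrt(5)/2 - 1/2)*conj(1) + 2*(1/2 + 3*sqrt(5)/2)*conj(-1) + 2*(-1/2 + 3*sqrt(5)/2)*conj(1) + 5*(-2)*conj(1) + 5*(0)*conj(-1)]
      = (1/20)[(12) + (2) + (-1 + 3*sqrt(5)) + (-3*sqrt(5) - 1) + (-3*sqrt(5) - 1) + (-1 + 3*sqrt(5)) + (-10) + (0)] = 0/20 = 0
  <chi_rho, chi_4> = (1/20)[1*(12)*conj(1) + 1*(-2)*conj(-1) + 2*(1/2 - 3*sqrt(5)/2)*conj(-1) + 2*(-3*sqrt(5)/2 - 1/2)*conj(1) + 2*(1/2 + 3*sqrt(5)/2)*conj(-1) + 2*(-1/2 + 3*sqrt(5)/2)*conj(1) + 5*(-2)*conj(-1) + 5*(0)*conj(1)]
      = (1/20)[(12) + (2) + (-1 + 3*sqrt(5)) + (-3*sqrt(5) - 1) + (-3*sqrt(5) - 1) + (-1 + 3*sqrt(5)) + (10) + (0)] = 20/20 = 1
  <chi_rho, chi_5> = (1/20)[1*(12)*conj(2) + 1*(-2)*conj(-2) + 2*(1/2 - 3*sqrt(5)/2)*conj(1/2 + sqrt(5)/2) + 2*(-3*sqrt(5)/2 - 1/2)*conj(-1/2 + sqrt(5)/2) + 2*(1/2 + 3*sqrt(5)/2)*conj(1/2 - sqrt(5)/2) + 2*(-1/2 + 3*sqrt(5)/2)*conj(-sqrt(5)/2 - 1/2) + 5*(-2)*conj(0) + 5*(0)*conj(0)]
      = (1/20)[(24) + (4) + (-7 - sqrt(5)) + (-7 + sqrt(5)) + (-7 + sqrt(5)) + (-7 - sqrt(5)) + (0) + (0)] = 0/20 = 0
  <chi_rho, chi_6> = (1/20)[1*(12)*conj(2) + 1*(-2)*conj(2) + 2*(1/2 - 3*sqrt(5)/2)*conj(-1/2 + sqrt(5)/2) + 2*(-3*sqrt(5)/2 - 1/2)*conj(-sqrt(5)/2 - 1/2) + 2*(1/2 + 3*sqrt(5)/2)*conj(-sqrt(5)/2 - 1/2) + 2*(-1/2 + 3*sqrt(5)/2)*conj(-1/2 + sqrt(5)/2) + 5*(-2)*conj(0) + 5*(0)*conj(0)]
      = (1/20)[(24) + (-4) + (-8 + 2*sqrt(5)) + (2*sqrt(5) + 8) + (-8 - 2*sqrt(5)) + (8 - 2*sqrt(5)) + (0) + (0)] = 20/20 = 1
  <chi_rho, chi_7> = (1/20)[1*(12)*conj(2) + 1*(-2)*conj(-2) + 2*(1/2 - 3*sqrt(5)/2)*conj(1/2 - sqrt(5)/2) + 2*(-3*sqrt(5)/2 - 1/2)*conj(-sqrt(5)/2 - 1/2) + 2*(1/2 + 3*sqrt(5)/2)*conj(1/2 + sqrt(5)/2) + 2*(-1/2 + 3*sqrt(5)/2)*conj(-1/2 + sqrt(5)/2) + 5*(-2)*conj(0) + 5*(0)*conj(0)]
      = (1/20)[(24) + (4) + (8 - 2*sqrt(5)) + (2*sqrt(5) + 8) + (2*sqrt(5) + 8) + (8 - 2*sqrt(5)) + (0) + (0)] = 60/20 = 3
  <chi_rho, chi_8> = (1/20)[1*(12)*conj(2) + 1*(-2)*conj(2) + 2*(1/2 - 3*sqrt(5)/2)*conj(-sqrt(5)/2 - 1/2) + 2*(-3*sqrt(5)/2 - 1/2)*conj(-1/2 + sqrt(5)/2) + 2*(1/2 + 3*sqrt(5)/2)*conj(-1/2 + sqrt(5)/2) + 2*(-1/2 + 3*sqrt(5)/2)*conj(-sqrt(5)/2 - 1/2) + 5*(-2)*conj(0) + 5*(0)*conj(0)]
      = (1/20)[(24) + (-4) + (sqrt(5) + 7) + (-7 + sqrt(5)) + (7 - sqrt(5)) + (-7 - sqrt(5)) + (0) + (0)] = 20/20 = 1
Dimension check: dim(rho) = sum (mult * dim) = 0*1 + 1*1 + 0*1 + 1*1 + 0*2 + 1*2 + 3*2 + 1*2 = 12 = chi_rho(e) = 12.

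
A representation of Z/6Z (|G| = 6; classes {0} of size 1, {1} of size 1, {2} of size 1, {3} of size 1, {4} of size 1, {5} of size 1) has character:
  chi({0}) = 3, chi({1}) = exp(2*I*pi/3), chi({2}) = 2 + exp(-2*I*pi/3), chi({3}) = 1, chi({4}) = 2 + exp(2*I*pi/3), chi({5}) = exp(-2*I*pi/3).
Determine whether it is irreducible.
Not irreducible (reducible): <chi, chi> = 3 > 1.

Proof sketch: <chi, chi> = (1/|G|) sum_C |C| * |chi(C)|^2 = (1/6)[1*|3|^2 + 1*|exp(2*I*pi/3)|^2 + 1*|2 + exp(-2*I*pi/3)|^2 + 1*|1|^2 + 1*|2 + exp(2*I*pi/3)|^2 + 1*|exp(-2*I*pi/3)|^2]
  = (1/6)[(9) + (1) + (3) + (1) + (3) + (1)] = 18/6 = 3.
(Exp terms are combined using exp(i*s)*conj(exp(i*t)) = exp(i*(s-t)), and sums of them are collapsed using the identity that for every m > 1 the m distinct m-th roots of unity sum to 0, e.g. 1 + exp(2*I*pi/3) + exp(-2*I*pi/3) = 0.)
A character is irreducible iff <chi, chi> = 1, so this representation is reducible.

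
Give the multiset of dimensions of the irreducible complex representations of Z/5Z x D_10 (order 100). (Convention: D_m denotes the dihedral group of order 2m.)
Dimensions: 1, 1, 1, 1, 1, 1, 1, 1, 1, 1, 1, 1, 1, 1, 1, 1, 1, 1, 1, 1, 2, 2, 2, 2, 2, 2, 2, 2, 2, 2, 2, 2, 2, 2, 2, 2, 2, 2, 2, 2

Working: There are 40 irreducibles (= number of conjugacy classes). Their dimensions d_i satisfy sum d_i^2 = |G| = 100: 1 + 1 + 1 + 1 + 1 + 1 + 1 + 1 + 1 + 1 + 1 + 1 + 1 + 1 + 1 + 1 + 1 + 1 + 1 + 1 + 4 + 4 + 4 + 4 + 4 + 4 + 4 + 4 + 4 + 4 + 4 + 4 + 4 + 4 + 4 + 4 + 4 + 4 + 4 + 4 = 100. (For the product with Z/5Z: each of the 5 1-dim characters of Z/5Z tensors with each irrep of D_10, giving 5 copies of each D_10-dimension.)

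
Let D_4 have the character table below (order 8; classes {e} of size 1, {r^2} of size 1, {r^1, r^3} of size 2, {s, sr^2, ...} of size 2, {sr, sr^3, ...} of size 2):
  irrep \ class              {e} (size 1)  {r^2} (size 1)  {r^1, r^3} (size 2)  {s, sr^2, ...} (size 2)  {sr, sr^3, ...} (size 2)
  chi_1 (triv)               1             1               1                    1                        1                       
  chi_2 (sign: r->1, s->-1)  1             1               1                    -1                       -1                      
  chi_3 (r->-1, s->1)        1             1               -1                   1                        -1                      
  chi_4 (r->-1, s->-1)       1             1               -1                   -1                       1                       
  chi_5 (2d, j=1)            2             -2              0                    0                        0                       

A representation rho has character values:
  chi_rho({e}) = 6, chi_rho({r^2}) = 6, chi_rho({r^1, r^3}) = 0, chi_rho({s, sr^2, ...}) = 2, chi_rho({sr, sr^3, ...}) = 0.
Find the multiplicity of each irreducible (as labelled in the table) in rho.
Multiplicities: chi_1: 2, chi_2: 1, chi_3: 2, chi_4: 1, chi_5: 0.

Derivation: Use <chi_rho, chi> = (1/|G|) sum_C |C| * chi_rho(C) * conj(chi(C)) with |G| = 8 for each irreducible chi in the table:
  <chi_rho, chi_1> = (1/8)[1*(6)*conj(1) + 1*(6)*conj(1) + 2*(0)*conj(1) + 2*(2)*conj(1) + 2*(0)*conj(1)]
      = (1/8)[(6) + (6) + (0) + (4) + (0)] = 16/8 = 2
  <chi_rho, chi_2> = (1/8)[1*(6)*conj(1) + 1*(6)*conj(1) + 2*(0)*conj(1) + 2*(2)*conj(-1) + 2*(0)*conj(-1)]
      = (1/8)[(6) + (6) + (0) + (-4) + (0)] = 8/8 = 1
  <chi_rho, chi_3> = (1/8)[1*(6)*conj(1) + 1*(6)*conj(1) + 2*(0)*conj(-1) + 2*(2)*conj(1) + 2*(0)*conj(-1)]
      = (1/8)[(6) + (6) + (0) + (4) + (0)] = 16/8 = 2
  <chi_rho, chi_4> = (1/8)[1*(6)*conj(1) + 1*(6)*conj(1) + 2*(0)*conj(-1) + 2*(2)*conj(-1) + 2*(0)*conj(1)]
      = (1/8)[(6) + (6) + (0) + (-4) + (0)] = 8/8 = 1
  <chi_rho, chi_5> = (1/8)[1*(6)*conj(2) + 1*(6)*conj(-2) + 2*(0)*conj(0) + 2*(2)*conj(0) + 2*(0)*conj(0)]
      = (1/8)[(12) + (-12) + (0) + (0) + (0)] = 0/8 = 0
Dimension check: dim(rho) = sum (mult * dim) = 2*1 + 1*1 + 2*1 + 1*1 + 0*2 = 6 = chi_rho(e) = 6.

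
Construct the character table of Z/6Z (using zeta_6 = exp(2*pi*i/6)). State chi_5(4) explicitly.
Character table of Z/6Z (irreps indexed chi_0,...,chi_5 with chi_k(m) = zeta_6^(k*m), zeta_6 = exp(2*pi*i/6)):
  irrep \ class  {0} (size 1)  {1} (size 1)    {2} (size 1)    {3} (size 1)  {4} (size 1)    {5} (size 1)  
  chi_0          1             1               1               1             1               1             
  chi_1          1             exp(I*pi/3)     exp(2*I*pi/3)   -1            exp(-2*I*pi/3)  exp(-I*pi/3)  
  chi_2          1             exp(2*I*pi/3)   exp(-2*I*pi/3)  1             exp(2*I*pi/3)   exp(-2*I*pi/3)
  chi_3          1             -1              1               -1            1               -1            
  chi_4          1             exp(-2*I*pi/3)  exp(2*I*pi/3)   1             exp(-2*I*pi/3)  exp(2*I*pi/3) 
  chi_5          1             exp(-I*pi/3)    exp(-2*I*pi/3)  -1            exp(2*I*pi/3)   exp(I*pi/3)   

Spot check: chi_5(4) = zeta_6^(5*4) = zeta_6^20 = exp(2*I*pi/3).

Derivation: Z/6Z is abelian, so all 6 irreducible complex representations are 1-dimensional. They are given by chi_k(m) = zeta_6^(k*m) for k = 0,...,5. Row orthogonality: sum_m chi_k(m) conj(chi_l(m)) = 6 * [k = l].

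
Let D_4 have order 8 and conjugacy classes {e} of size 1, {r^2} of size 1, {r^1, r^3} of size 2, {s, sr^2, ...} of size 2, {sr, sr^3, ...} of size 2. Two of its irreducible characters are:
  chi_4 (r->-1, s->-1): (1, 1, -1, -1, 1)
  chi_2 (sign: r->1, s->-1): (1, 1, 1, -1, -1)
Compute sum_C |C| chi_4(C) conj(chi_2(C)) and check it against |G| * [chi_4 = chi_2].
Sum = 0; so <chi_4, chi_2> = 0 (distinct irreducibles are orthogonal).

Derivation: Compute term by term over conjugacy classes (|C| * chi_4(C) * conj(chi_2(C))):
  1*(1)*conj(1) + 1*(1)*conj(1) + 2*(-1)*conj(1) + 2*(-1)*conj(-1) + 2*(1)*conj(-1)
  = (1) + (1) + (-2) + (2) + (-2)
  = 0.
Dividing by |G| = 8 gives 0/8 = 0, matching the row-orthogonality relation <chi_4, chi_2> = [chi_4 = chi_2].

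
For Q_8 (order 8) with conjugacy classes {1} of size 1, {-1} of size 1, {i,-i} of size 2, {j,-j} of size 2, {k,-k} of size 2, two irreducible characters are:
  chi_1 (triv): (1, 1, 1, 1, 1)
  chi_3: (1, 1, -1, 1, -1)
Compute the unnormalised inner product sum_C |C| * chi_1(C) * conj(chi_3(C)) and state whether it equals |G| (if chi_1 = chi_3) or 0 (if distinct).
Sum = 0; so <chi_1, chi_3> = 0 (distinct irreducibles are orthogonal).

Justification: Compute term by term over conjugacy classes (|C| * chi_1(C) * conj(chi_3(C))):
  1*(1)*conj(1) + 1*(1)*conj(1) + 2*(1)*conj(-1) + 2*(1)*conj(1) + 2*(1)*conj(-1)
  = (1) + (1) + (-2) + (2) + (-2)
  = 0.
Dividing by |G| = 8 gives 0/8 = 0, matching the row-orthogonality relation <chi_1, chi_3> = [chi_1 = chi_3].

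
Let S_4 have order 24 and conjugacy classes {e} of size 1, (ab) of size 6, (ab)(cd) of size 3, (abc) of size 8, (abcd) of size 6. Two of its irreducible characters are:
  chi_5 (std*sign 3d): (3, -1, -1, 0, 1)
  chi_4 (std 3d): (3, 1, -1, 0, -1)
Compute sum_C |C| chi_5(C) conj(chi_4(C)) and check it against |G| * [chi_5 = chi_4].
Sum = 0; so <chi_5, chi_4> = 0 (distinct irreducibles are orthogonal).

Why: Compute term by term over conjugacy classes (|C| * chi_5(C) * conj(chi_4(C))):
  1*(3)*conj(3) + 6*(-1)*conj(1) + 3*(-1)*conj(-1) + 8*(0)*conj(0) + 6*(1)*conj(-1)
  = (9) + (-6) + (3) + (0) + (-6)
  = 0.
Dividing by |G| = 24 gives 0/24 = 0, matching the row-orthogonality relation <chi_5, chi_4> = [chi_5 = chi_4].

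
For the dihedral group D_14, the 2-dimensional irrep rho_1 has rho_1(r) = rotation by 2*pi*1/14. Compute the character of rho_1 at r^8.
chi_{rho_1}(r^8) = 2*cos(2*pi*1*8/14) = -2*cos(pi/7)

Justification: rho_1(r^8) is rotation by angle 2*pi*1*8/14, whose trace is 2*cos(2*pi*1*8/14) = -2*cos(pi/7).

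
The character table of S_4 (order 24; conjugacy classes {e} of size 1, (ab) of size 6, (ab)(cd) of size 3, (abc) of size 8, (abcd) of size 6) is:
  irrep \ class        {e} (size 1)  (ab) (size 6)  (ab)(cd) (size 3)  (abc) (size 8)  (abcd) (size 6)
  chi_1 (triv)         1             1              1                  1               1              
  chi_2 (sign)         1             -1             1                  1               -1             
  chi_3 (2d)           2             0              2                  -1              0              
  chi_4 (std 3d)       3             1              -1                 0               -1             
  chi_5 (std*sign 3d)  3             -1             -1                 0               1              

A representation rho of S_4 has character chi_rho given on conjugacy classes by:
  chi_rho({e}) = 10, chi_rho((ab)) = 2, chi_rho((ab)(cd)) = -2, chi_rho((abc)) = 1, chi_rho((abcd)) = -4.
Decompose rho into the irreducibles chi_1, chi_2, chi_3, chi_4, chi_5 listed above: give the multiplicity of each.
Multiplicities: chi_1: 0, chi_2: 1, chi_3: 0, chi_4: 3, chi_5: 0.

Argument: Use <chi_rho, chi> = (1/|G|) sum_C |C| * chi_rho(C) * conj(chi(C)) with |G| = 24 for each irreducible chi in the table:
  <chi_rho, chi_1> = (1/24)[1*(10)*conj(1) + 6*(2)*conj(1) + 3*(-2)*conj(1) + 8*(1)*conj(1) + 6*(-4)*conj(1)]
      = (1/24)[(10) + (12) + (-6) + (8) + (-24)] = 0/24 = 0
  <chi_rho, chi_2> = (1/24)[1*(10)*conj(1) + 6*(2)*conj(-1) + 3*(-2)*conj(1) + 8*(1)*conj(1) + 6*(-4)*conj(-1)]
      = (1/24)[(10) + (-12) + (-6) + (8) + (24)] = 24/24 = 1
  <chi_rho, chi_3> = (1/24)[1*(10)*conj(2) + 6*(2)*conj(0) + 3*(-2)*conj(2) + 8*(1)*conj(-1) + 6*(-4)*conj(0)]
      = (1/24)[(20) + (0) + (-12) + (-8) + (0)] = 0/24 = 0
  <chi_rho, chi_4> = (1/24)[1*(10)*conj(3) + 6*(2)*conj(1) + 3*(-2)*conj(-1) + 8*(1)*conj(0) + 6*(-4)*conj(-1)]
      = (1/24)[(30) + (12) + (6) + (0) + (24)] = 72/24 = 3
  <chi_rho, chi_5> = (1/24)[1*(10)*conj(3) + 6*(2)*conj(-1) + 3*(-2)*conj(-1) + 8*(1)*conj(0) + 6*(-4)*conj(1)]
      = (1/24)[(30) + (-12) + (6) + (0) + (-24)] = 0/24 = 0
Dimension check: dim(rho) = sum (mult * dim) = 0*1 + 1*1 + 0*2 + 3*3 + 0*3 = 10 = chi_rho(e) = 10.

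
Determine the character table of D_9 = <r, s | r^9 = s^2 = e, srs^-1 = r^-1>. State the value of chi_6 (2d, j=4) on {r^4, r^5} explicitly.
Conjugacy classes: {e} of size 1, {r^1, r^8} of size 2, {r^2, r^7} of size 2, {r^3, r^6} of size 2, {r^4, r^5} of size 2, {s, sr, ..., sr^8} of size 9.
Character table:
  irrep \ class              {e} (size 1)  {r^1, r^8} (size 2)  {r^2, r^7} (size 2)  {r^3, r^6} (size 2)  {r^4, r^5} (size 2)  {s, sr, ..., sr^8} (size 9)
  chi_1 (triv)               1             1                    1                    1                    1                    1                          
  chi_2 (sign: r->1, s->-1)  1             1                    1                    1                    1                    -1                         
  chi_3 (2d, j=1)            2             2*cos(2*pi/9)        2*cos(4*pi/9)        -1                   -2*cos(pi/9)         0                          
  chi_4 (2d, j=2)            2             2*cos(4*pi/9)        -2*cos(pi/9)         -1                   2*cos(2*pi/9)        0                          
  chi_5 (2d, j=3)            2             -1                   -1                   2                    -1                   0                          
  chi_6 (2d, j=4)            2             -2*cos(pi/9)         2*cos(2*pi/9)        -1                   2*cos(4*pi/9)        0                          

Spot check: chi_6 (2d, j=4) on {r^4, r^5} = 2*cos(4*pi/9).

Why: D_9 has order 2*9 = 18 with 6 conjugacy classes, hence 6 irreducibles. Sum of squared dims 1 + 1 + 4 + 4 + 4 + 4 = 18 = |G|. Linear characters come from the abelianisation; the 2-dimensional irreps have character r^k -> 2*cos(2*pi*j*k/9), reflections -> 0.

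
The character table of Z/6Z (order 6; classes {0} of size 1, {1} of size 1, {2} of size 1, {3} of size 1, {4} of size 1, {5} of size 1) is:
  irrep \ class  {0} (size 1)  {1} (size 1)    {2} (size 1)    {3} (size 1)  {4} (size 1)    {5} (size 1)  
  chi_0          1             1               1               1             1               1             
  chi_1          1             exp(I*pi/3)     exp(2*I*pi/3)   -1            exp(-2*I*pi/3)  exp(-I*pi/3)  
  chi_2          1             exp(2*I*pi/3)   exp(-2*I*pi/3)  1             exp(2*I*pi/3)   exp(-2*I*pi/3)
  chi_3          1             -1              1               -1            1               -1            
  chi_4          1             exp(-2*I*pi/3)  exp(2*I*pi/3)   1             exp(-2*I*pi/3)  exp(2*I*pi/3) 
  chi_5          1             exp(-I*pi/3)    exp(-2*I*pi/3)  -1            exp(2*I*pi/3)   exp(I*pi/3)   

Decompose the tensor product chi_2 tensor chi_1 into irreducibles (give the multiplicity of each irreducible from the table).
chi_2 tensor chi_1 = chi_3 (all other irreducibles have multiplicity 0).

Solution. The character of a tensor product is the pointwise product (chi_2 * chi_1)(C) = chi_2(C) * chi_1(C):
  {0}: (1)*(1), {1}: (exp(2*I*pi/3))*(exp(I*pi/3)), {2}: (exp(-2*I*pi/3))*(exp(2*I*pi/3)), {3}: (1)*(-1), {4}: (exp(2*I*pi/3))*(exp(-2*I*pi/3)), {5}: (exp(-2*I*pi/3))*(exp(-I*pi/3))
so (chi_2 * chi_1) takes values
  {0} -> 1, {1} -> -1, {2} -> 1, {3} -> -1, {4} -> 1, {5} -> -1.
Now take the inner product of this character with each irreducible chi from the table, <chi_2*chi_1, chi> = (1/6) sum_C |C| (chi_2*chi_1)(C) conj(chi(C)):
  <chi_2*chi_1, chi_0> = (1/6)[1*(1)*conj(1) + 1*(-1)*conj(1) + 1*(1)*conj(1) + 1*(-1)*conj(1) + 1*(1)*conj(1) + 1*(-1)*conj(1)]
      = (1/6)[(1) + (-1) + (1) + (-1) + (1) + (-1)] = 0/6 = 0
  <chi_2*chi_1, chi_1> = (1/6)[1*(1)*conj(1) + 1*(-1)*conj(exp(I*pi/3)) + 1*(1)*conj(exp(2*I*pi/3)) + 1*(-1)*conj(-1) + 1*(1)*conj(exp(-2*I*pi/3)) + 1*(-1)*conj(exp(-I*pi/3))]
      = (1/6)[(1) + (-exp(-I*pi/3)) + (exp(-2*I*pi/3)) + (1) + (exp(2*I*pi/3)) + (-exp(I*pi/3))] = 0/6 = 0
  <chi_2*chi_1, chi_2> = (1/6)[1*(1)*conj(1) + 1*(-1)*conj(exp(2*I*pi/3)) + 1*(1)*conj(exp(-2*I*pi/3)) + 1*(-1)*conj(1) + 1*(1)*conj(exp(2*I*pi/3)) + 1*(-1)*conj(exp(-2*I*pi/3))]
      = (1/6)[(1) + (-exp(-2*I*pi/3)) + (exp(2*I*pi/3)) + (-1) + (exp(-2*I*pi/3)) + (-exp(2*I*pi/3))] = 0/6 = 0
  <chi_2*chi_1, chi_3> = (1/6)[1*(1)*conj(1) + 1*(-1)*conj(-1) + 1*(1)*conj(1) + 1*(-1)*conj(-1) + 1*(1)*conj(1) + 1*(-1)*conj(-1)]
      = (1/6)[(1) + (1) + (1) + (1) + (1) + (1)] = 6/6 = 1
  <chi_2*chi_1, chi_4> = (1/6)[1*(1)*conj(1) + 1*(-1)*conj(exp(-2*I*pi/3)) + 1*(1)*conj(exp(2*I*pi/3)) + 1*(-1)*conj(1) + 1*(1)*conj(exp(-2*I*pi/3)) + 1*(-1)*conj(exp(2*I*pi/3))]
      = (1/6)[(1) + (-exp(2*I*pi/3)) + (exp(-2*I*pi/3)) + (-1) + (exp(2*I*pi/3)) + (-exp(-2*I*pi/3))] = 0/6 = 0
  <chi_2*chi_1, chi_5> = (1/6)[1*(1)*conj(1) + 1*(-1)*conj(exp(-I*pi/3)) + 1*(1)*conj(exp(-2*I*pi/3)) + 1*(-1)*conj(-1) + 1*(1)*conj(exp(2*I*pi/3)) + 1*(-1)*conj(exp(I*pi/3))]
      = (1/6)[(1) + (-exp(I*pi/3)) + (exp(2*I*pi/3)) + (1) + (exp(-2*I*pi/3)) + (-exp(-I*pi/3))] = 0/6 = 0
(Exp terms are combined using exp(i*s)*conj(exp(i*t)) = exp(i*(s-t)), and sums of them are collapsed using the identity that for every m > 1 the m distinct m-th roots of unity sum to 0, e.g. 1 + exp(2*I*pi/3) + exp(-2*I*pi/3) = 0.)
Hence the multiplicities are chi_3: 1. Dimension check: dim(chi_2)*dim(chi_1) = 1*1 = 1 and sum (mult * dim) = 1*1 = 1.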